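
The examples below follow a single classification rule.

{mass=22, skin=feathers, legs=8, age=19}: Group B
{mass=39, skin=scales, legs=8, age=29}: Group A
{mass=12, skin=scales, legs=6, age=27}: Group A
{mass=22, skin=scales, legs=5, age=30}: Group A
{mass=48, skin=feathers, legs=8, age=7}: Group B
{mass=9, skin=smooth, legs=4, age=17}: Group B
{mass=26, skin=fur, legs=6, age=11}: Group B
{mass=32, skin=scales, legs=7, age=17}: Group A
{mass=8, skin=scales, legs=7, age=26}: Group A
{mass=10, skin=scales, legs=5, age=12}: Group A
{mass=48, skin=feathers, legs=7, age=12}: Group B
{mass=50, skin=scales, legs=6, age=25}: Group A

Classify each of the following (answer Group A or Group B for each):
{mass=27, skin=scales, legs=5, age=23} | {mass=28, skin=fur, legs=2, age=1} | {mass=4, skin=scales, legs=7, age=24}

The pattern is that an item is 'Group A' exactly when: skin is scales.
{mass=27, skin=scales, legs=5, age=23}: Group A (skin is scales).
{mass=28, skin=fur, legs=2, age=1}: Group B (skin is fur).
{mass=4, skin=scales, legs=7, age=24}: Group A (skin is scales).

Group A, Group B, Group A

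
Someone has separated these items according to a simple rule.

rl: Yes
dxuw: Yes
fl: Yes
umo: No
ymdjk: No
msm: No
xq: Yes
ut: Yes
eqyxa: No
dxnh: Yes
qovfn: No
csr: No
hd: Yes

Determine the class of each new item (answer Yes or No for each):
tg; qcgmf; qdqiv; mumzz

Rule: even length. This holds for each 'Yes' example and fails for each 'No' one.
tg — length 2, hence Yes. qcgmf — length 5, hence No. qdqiv — length 5, hence No. mumzz — length 5, hence No.

Yes, No, No, No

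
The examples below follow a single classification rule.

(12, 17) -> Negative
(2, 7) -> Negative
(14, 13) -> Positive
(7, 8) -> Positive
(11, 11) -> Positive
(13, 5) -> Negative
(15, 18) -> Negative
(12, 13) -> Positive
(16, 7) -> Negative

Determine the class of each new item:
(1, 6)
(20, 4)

Negative, Negative

One predicate separates the groups cleanly: |first − second| ≤ 1.
(1, 6) — |1−6| = 5, hence Negative. (20, 4) — |20−4| = 16, hence Negative.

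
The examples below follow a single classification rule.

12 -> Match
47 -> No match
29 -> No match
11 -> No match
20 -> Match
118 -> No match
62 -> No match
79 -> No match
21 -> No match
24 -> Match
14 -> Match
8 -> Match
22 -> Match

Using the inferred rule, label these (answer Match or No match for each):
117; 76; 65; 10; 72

The pattern is that an item is 'Match' exactly when: even AND at most 24.
117 → 117 is odd, 117 > 24 → No match. 76 → 76 is even, 76 > 24 → No match. 65 → 65 is odd, 65 > 24 → No match. 10 → 10 is even, 10 ≤ 24 → Match. 72 → 72 is even, 72 > 24 → No match.

No match, No match, No match, Match, No match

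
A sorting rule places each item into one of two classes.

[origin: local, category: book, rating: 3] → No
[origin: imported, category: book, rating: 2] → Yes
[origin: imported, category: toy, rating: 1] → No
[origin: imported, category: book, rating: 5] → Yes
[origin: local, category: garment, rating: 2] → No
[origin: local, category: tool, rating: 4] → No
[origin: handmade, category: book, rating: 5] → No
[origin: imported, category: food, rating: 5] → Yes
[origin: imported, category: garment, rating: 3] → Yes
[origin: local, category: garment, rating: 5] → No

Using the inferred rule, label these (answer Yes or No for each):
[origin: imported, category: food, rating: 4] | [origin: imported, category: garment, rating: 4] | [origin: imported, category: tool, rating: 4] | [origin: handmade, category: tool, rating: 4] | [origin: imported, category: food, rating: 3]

Rule: origin is imported AND rating ≥ 2. This holds for each 'Yes' example and fails for each 'No' one.
[origin: imported, category: food, rating: 4]: Yes (origin is imported, rating = 4).
[origin: imported, category: garment, rating: 4]: Yes (origin is imported, rating = 4).
[origin: imported, category: tool, rating: 4]: Yes (origin is imported, rating = 4).
[origin: handmade, category: tool, rating: 4]: No (origin is handmade, rating = 4).
[origin: imported, category: food, rating: 3]: Yes (origin is imported, rating = 3).

Yes, Yes, Yes, No, Yes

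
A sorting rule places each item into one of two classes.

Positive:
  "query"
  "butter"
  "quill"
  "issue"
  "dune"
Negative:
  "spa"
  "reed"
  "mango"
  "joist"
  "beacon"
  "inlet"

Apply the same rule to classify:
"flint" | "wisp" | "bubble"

Negative, Negative, Positive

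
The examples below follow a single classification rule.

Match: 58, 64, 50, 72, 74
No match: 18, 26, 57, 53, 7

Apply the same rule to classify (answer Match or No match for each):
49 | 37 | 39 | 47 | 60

'Match' ⟺ even AND at least 50.
49: 49 is odd, 49 < 50 — lacks this property, so No match. 37: 37 is odd, 37 < 50 — lacks this property, so No match. 39: 39 is odd, 39 < 50 — lacks this property, so No match. 47: 47 is odd, 47 < 50 — lacks this property, so No match. 60: 60 is even, 60 ≥ 50 — checks out, so Match.

No match, No match, No match, No match, Match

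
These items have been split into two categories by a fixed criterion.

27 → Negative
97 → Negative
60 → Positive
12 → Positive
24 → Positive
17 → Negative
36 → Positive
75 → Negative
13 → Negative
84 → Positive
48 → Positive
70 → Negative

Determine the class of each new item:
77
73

Negative, Negative

One predicate separates the groups cleanly: multiple of 4.
Negative: 77, since 77 = 4·19 + 1.
Negative: 73, since 73 = 4·18 + 1.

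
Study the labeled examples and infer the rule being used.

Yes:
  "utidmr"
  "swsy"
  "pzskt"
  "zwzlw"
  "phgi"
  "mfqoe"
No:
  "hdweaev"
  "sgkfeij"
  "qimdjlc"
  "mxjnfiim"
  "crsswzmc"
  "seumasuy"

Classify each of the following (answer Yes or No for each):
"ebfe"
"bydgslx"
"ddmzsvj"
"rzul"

Yes, No, No, Yes

Every 'Yes' example satisfies: length ≤ 6. None of the 'No' examples do.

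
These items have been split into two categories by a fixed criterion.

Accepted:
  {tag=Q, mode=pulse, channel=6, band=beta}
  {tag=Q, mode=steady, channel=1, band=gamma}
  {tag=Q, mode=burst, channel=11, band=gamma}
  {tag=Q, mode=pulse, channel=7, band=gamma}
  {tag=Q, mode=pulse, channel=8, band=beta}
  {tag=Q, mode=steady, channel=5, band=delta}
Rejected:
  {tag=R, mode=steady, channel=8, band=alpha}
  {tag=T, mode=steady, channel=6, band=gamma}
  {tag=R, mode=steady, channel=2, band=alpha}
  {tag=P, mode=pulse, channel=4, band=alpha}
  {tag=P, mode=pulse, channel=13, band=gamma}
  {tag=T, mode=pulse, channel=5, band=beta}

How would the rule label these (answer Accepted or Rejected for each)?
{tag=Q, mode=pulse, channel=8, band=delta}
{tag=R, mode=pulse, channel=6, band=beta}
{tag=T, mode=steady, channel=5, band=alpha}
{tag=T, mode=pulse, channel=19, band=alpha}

One predicate separates the groups cleanly: tag is Q.
{tag=Q, mode=pulse, channel=8, band=delta} → tag is Q → Accepted. {tag=R, mode=pulse, channel=6, band=beta} → tag is R → Rejected. {tag=T, mode=steady, channel=5, band=alpha} → tag is T → Rejected. {tag=T, mode=pulse, channel=19, band=alpha} → tag is T → Rejected.

Accepted, Rejected, Rejected, Rejected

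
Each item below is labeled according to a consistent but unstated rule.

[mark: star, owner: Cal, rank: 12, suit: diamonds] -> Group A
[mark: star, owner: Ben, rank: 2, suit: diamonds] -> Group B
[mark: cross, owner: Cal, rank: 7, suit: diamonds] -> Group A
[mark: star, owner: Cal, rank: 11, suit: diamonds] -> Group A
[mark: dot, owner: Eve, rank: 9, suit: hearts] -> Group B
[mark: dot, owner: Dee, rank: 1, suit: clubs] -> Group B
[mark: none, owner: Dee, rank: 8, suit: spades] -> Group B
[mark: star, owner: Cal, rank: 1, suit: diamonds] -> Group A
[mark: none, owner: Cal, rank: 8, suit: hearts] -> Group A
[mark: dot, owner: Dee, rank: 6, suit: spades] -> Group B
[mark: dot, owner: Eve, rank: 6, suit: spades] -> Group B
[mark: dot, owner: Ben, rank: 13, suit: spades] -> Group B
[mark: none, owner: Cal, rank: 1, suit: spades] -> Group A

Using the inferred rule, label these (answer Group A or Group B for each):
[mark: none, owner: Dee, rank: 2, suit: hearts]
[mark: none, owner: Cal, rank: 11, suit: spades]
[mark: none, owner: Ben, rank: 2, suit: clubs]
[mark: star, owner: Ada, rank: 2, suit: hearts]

Group B, Group A, Group B, Group B

The classifier is using: owner is Cal.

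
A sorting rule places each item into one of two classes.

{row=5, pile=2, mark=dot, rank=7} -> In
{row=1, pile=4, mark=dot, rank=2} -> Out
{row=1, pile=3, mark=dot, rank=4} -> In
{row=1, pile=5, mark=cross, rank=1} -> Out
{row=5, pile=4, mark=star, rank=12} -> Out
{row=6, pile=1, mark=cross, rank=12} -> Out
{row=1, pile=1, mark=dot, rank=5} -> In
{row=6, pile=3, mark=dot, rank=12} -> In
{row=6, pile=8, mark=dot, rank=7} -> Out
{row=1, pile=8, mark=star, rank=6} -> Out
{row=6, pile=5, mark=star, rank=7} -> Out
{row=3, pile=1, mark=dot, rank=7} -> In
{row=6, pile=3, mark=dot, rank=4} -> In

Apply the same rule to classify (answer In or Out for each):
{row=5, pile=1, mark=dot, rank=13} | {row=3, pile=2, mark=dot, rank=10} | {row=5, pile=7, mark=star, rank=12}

In, In, Out

'In' ⟺ mark is dot AND pile ≤ 3.
{row=5, pile=1, mark=dot, rank=13}: In (mark is dot, pile = 1). {row=3, pile=2, mark=dot, rank=10}: In (mark is dot, pile = 2). {row=5, pile=7, mark=star, rank=12}: Out (mark is star, pile = 7).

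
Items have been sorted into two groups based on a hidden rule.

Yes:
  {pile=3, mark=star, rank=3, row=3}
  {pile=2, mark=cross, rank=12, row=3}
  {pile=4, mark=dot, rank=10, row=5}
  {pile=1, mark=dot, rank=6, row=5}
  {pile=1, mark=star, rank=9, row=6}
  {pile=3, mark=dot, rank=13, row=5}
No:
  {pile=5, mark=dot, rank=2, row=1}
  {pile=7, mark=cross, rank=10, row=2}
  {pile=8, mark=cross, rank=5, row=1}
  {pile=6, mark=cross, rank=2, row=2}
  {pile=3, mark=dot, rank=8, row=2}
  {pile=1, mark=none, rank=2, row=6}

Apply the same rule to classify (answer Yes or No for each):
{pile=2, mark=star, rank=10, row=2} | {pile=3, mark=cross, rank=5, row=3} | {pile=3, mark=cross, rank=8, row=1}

One predicate separates the groups cleanly: rank ≥ 3 AND row ≥ 3.
{pile=2, mark=star, rank=10, row=2} — rank = 10, row = 2, hence No. {pile=3, mark=cross, rank=5, row=3} — rank = 5, row = 3, hence Yes. {pile=3, mark=cross, rank=8, row=1} — rank = 8, row = 1, hence No.

No, Yes, No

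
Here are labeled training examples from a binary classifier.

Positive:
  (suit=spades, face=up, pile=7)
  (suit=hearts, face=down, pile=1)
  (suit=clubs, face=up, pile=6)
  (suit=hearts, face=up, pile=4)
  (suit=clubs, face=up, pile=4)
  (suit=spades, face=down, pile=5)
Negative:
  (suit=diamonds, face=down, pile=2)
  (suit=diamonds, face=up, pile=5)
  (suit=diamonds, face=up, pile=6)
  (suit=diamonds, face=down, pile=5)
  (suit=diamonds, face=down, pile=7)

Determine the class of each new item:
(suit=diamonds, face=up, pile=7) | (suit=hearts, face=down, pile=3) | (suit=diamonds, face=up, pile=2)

The pattern is that an item is 'Positive' exactly when: suit is not diamonds.
(suit=diamonds, face=up, pile=7) → suit is diamonds → Negative.
(suit=hearts, face=down, pile=3) → suit is hearts → Positive.
(suit=diamonds, face=up, pile=2) → suit is diamonds → Negative.

Negative, Positive, Negative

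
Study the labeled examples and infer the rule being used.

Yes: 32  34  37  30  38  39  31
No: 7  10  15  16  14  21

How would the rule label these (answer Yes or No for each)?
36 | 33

The rule appears to be: at least 30.
36 → 36 ≥ 30 → Yes. 33 → 33 ≥ 30 → Yes.

Yes, Yes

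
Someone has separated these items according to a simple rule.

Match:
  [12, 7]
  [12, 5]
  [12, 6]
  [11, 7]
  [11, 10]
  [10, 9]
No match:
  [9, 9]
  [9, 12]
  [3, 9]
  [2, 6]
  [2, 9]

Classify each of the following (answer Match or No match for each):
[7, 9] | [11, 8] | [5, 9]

The classifier is using: first > second.
[7, 9]: 7 < 9 — doesn't match, so No match. [11, 8]: 11 > 8 — satisfies this, so Match. [5, 9]: 5 < 9 — doesn't match, so No match.

No match, Match, No match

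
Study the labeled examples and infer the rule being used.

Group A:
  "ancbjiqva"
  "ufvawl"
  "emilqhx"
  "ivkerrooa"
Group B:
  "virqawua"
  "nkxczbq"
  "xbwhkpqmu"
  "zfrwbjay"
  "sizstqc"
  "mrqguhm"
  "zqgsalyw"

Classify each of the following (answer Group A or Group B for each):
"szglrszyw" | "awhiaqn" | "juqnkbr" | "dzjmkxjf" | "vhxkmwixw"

All 'Group A' examples share one property — starts with a vowel — and every 'Group B' example lacks it.

Group B, Group A, Group B, Group B, Group B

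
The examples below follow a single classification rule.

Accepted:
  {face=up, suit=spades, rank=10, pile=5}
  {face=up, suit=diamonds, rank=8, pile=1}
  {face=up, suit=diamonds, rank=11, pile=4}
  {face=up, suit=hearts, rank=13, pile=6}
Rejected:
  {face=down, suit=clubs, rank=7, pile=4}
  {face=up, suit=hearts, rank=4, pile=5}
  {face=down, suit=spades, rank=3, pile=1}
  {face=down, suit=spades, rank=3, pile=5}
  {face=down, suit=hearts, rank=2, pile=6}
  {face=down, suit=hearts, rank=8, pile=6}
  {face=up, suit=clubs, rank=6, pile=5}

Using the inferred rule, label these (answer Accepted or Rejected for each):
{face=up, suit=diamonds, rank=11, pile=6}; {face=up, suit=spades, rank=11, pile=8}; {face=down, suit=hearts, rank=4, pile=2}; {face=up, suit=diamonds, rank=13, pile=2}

Accepted, Accepted, Rejected, Accepted

'Accepted' ⟺ face is up AND rank ≥ 7.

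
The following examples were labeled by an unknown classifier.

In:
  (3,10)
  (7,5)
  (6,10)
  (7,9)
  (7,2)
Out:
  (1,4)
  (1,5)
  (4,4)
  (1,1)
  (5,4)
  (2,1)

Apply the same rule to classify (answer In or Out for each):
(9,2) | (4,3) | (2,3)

Rule: max ≥ 6. This holds for each 'In' example and fails for each 'Out' one.

In, Out, Out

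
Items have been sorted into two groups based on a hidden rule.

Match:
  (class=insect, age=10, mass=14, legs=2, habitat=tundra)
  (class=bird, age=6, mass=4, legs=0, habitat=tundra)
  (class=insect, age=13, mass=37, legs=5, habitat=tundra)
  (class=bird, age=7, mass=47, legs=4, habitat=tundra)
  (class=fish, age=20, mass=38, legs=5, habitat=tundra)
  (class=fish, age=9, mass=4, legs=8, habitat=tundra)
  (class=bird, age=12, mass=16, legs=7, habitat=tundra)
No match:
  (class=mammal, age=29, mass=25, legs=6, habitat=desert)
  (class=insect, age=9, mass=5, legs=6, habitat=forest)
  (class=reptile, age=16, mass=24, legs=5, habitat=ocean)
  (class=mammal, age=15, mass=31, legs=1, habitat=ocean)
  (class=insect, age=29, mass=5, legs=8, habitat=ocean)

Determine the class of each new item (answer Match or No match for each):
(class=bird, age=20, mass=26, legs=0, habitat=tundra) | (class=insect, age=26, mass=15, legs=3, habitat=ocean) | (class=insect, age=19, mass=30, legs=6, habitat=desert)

Match, No match, No match

The simplest hypothesis consistent with all the labels is: habitat is tundra.
Match: (class=bird, age=20, mass=26, legs=0, habitat=tundra), since habitat is tundra.
No match: (class=insect, age=26, mass=15, legs=3, habitat=ocean), since habitat is ocean.
No match: (class=insect, age=19, mass=30, legs=6, habitat=desert), since habitat is desert.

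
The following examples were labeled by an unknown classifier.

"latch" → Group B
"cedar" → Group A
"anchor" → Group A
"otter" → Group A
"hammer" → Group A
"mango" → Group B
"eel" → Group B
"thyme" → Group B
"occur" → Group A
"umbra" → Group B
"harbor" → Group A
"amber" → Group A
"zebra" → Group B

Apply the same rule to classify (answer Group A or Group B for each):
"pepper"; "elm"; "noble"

Comparing the two groups points to one rule — ends with 'r'.
Group A: "pepper", since ends with 'r'. Group B: "elm", since ends with 'm'. Group B: "noble", since ends with 'e'.

Group A, Group B, Group B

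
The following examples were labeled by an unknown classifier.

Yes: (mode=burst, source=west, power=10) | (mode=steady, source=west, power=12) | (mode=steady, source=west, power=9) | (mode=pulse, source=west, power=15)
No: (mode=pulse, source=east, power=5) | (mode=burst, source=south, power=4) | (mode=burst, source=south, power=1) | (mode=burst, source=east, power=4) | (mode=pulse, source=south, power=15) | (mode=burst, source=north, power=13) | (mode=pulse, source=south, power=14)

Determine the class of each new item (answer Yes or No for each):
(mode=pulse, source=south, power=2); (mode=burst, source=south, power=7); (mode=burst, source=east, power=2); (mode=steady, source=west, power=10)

No, No, No, Yes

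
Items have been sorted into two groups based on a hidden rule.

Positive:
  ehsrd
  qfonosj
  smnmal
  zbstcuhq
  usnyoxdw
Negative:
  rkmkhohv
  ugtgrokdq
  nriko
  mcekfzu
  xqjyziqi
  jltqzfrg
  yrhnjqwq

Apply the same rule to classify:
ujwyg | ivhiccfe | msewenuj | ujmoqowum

Negative, Negative, Positive, Negative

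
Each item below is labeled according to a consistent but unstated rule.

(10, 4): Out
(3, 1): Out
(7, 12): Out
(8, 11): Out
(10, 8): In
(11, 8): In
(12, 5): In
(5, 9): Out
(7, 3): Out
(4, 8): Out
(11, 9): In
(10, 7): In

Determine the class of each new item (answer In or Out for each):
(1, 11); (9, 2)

Out, Out

The common property of the 'In' items is: first > second AND sum ≥ 17. No 'Out' item has it.
(1, 11) → 1 < 11, 1+11 = 12 → Out.
(9, 2) → 9 > 2, 9+2 = 11 → Out.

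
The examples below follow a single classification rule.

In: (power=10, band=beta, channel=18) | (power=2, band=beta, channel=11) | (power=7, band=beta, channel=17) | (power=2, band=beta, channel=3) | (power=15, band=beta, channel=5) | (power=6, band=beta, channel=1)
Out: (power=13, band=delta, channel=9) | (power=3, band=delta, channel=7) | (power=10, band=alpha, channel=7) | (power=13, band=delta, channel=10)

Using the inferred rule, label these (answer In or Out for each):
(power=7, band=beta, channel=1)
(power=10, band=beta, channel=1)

In, In

Comparing the two groups points to one rule — band is beta.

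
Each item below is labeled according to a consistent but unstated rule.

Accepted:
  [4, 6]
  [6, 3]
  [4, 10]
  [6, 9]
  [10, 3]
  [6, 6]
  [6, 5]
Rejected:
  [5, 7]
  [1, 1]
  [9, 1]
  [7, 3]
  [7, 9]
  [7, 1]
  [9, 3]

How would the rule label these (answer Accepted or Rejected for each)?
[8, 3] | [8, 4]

'Accepted' ⟺ first is even.
[8, 3]: first 8 — satisfies this, so Accepted.
[8, 4]: first 8 — satisfies this, so Accepted.

Accepted, Accepted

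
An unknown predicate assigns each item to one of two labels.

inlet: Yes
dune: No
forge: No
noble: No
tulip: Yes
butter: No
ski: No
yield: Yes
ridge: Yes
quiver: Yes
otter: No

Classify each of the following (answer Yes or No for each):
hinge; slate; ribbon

Yes, No, Yes

All 'Yes' examples share one property — length ≥ 4 AND contains 'i' — and every 'No' example lacks it.
Yes: hinge, since length 5, has 'i'. No: slate, since length 5, no 'i'. Yes: ribbon, since length 6, has 'i'.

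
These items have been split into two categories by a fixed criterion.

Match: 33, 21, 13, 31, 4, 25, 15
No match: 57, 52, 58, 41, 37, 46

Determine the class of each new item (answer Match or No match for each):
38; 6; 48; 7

No match, Match, No match, Match

One predicate separates the groups cleanly: at most 33.
38 → 38 > 33 → No match. 6 → 6 ≤ 33 → Match. 48 → 48 > 33 → No match. 7 → 7 ≤ 33 → Match.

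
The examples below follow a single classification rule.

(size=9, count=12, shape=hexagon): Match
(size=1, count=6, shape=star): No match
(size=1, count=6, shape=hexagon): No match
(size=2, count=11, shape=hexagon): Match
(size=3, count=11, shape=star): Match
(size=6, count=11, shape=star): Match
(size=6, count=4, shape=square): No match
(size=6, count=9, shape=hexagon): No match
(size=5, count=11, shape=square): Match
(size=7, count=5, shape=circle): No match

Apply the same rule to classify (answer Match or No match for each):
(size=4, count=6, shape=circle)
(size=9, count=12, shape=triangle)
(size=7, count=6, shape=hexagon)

No match, Match, No match

'Match' ⟺ count ≥ 11.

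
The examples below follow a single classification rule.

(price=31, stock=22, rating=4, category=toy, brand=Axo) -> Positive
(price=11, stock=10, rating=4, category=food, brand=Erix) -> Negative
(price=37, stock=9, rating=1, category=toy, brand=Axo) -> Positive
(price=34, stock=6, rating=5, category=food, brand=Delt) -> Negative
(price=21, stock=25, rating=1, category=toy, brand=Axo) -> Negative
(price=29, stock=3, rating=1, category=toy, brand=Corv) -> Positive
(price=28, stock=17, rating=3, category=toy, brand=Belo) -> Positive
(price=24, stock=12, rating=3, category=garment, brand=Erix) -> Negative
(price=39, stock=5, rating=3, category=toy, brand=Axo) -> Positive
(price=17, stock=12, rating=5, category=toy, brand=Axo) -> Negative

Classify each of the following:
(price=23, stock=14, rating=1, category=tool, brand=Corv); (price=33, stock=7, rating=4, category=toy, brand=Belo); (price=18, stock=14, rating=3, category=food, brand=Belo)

One predicate separates the groups cleanly: category is toy AND price ≥ 24.
Negative: (price=23, stock=14, rating=1, category=tool, brand=Corv), since category is tool, price = 23. Positive: (price=33, stock=7, rating=4, category=toy, brand=Belo), since category is toy, price = 33. Negative: (price=18, stock=14, rating=3, category=food, brand=Belo), since category is food, price = 18.

Negative, Positive, Negative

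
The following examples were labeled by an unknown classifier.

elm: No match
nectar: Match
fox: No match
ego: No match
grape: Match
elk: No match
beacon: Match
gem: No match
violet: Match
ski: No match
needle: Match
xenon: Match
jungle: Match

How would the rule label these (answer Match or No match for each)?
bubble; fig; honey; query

A rule that fits every label: length ≥ 5 — true of each 'Match' example, false of each 'No match' one.

Match, No match, Match, Match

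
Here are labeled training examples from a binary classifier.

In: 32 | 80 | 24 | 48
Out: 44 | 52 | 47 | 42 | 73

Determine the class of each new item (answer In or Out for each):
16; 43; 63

In, Out, Out

Looking at the examples, the only property every 'In' case has and every 'Out' case lacks is: multiple of 8.
16: 16 = 8·2, satisfies this → In. 43: 43 = 8·5 + 3, does not satisfy this → Out. 63: 63 = 8·7 + 7, does not satisfy this → Out.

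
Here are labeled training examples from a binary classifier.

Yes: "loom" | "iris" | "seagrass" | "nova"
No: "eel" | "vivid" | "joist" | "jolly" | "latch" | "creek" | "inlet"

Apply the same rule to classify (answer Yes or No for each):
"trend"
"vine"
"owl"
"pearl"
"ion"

No, Yes, No, No, No

'Yes' ⟺ even length.
"trend": length 5 — does not pass, so No.
"vine": length 4 — meets the rule, so Yes.
"owl": length 3 — does not pass, so No.
"pearl": length 5 — does not pass, so No.
"ion": length 3 — does not pass, so No.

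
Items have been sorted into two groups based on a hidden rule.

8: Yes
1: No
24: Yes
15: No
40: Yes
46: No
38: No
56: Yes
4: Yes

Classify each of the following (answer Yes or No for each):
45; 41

Comparing the two groups points to one rule — multiple of 4.
45: No (45 = 4·11 + 1).
41: No (41 = 4·10 + 1).

No, No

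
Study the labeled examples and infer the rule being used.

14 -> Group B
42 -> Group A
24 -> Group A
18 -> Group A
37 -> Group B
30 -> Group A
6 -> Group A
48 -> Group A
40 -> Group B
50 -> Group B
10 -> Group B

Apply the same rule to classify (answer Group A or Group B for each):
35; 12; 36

Group B, Group A, Group A

The simplest hypothesis consistent with all the labels is: multiple of 3.
35: 35 = 3·11 + 2, fails the rule → Group B. 12: 12 = 3·4, meets the rule → Group A. 36: 36 = 3·12, meets the rule → Group A.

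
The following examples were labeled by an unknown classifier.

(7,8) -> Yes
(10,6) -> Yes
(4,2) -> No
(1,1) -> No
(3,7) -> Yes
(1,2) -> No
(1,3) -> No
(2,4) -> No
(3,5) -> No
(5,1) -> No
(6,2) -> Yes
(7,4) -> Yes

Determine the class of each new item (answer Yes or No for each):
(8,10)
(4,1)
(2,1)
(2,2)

The common property of the 'Yes' items is: max ≥ 6. No 'No' item has it.
(8,10) — max 10, hence Yes. (4,1) — max 4, hence No. (2,1) — max 2, hence No. (2,2) — max 2, hence No.

Yes, No, No, No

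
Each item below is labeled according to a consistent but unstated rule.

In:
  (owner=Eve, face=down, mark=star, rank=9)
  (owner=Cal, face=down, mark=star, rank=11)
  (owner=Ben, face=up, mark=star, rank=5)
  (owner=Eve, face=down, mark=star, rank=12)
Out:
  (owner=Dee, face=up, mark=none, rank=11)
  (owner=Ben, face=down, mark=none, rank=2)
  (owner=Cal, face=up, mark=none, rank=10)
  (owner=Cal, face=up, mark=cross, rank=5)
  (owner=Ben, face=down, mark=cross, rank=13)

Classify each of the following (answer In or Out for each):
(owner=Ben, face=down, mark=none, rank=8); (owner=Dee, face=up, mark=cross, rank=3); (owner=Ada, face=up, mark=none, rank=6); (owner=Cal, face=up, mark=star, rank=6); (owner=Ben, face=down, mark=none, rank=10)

Every 'In' example satisfies: mark is star. None of the 'Out' examples do.
Out: (owner=Ben, face=down, mark=none, rank=8), since mark is none. Out: (owner=Dee, face=up, mark=cross, rank=3), since mark is cross. Out: (owner=Ada, face=up, mark=none, rank=6), since mark is none. In: (owner=Cal, face=up, mark=star, rank=6), since mark is star. Out: (owner=Ben, face=down, mark=none, rank=10), since mark is none.

Out, Out, Out, In, Out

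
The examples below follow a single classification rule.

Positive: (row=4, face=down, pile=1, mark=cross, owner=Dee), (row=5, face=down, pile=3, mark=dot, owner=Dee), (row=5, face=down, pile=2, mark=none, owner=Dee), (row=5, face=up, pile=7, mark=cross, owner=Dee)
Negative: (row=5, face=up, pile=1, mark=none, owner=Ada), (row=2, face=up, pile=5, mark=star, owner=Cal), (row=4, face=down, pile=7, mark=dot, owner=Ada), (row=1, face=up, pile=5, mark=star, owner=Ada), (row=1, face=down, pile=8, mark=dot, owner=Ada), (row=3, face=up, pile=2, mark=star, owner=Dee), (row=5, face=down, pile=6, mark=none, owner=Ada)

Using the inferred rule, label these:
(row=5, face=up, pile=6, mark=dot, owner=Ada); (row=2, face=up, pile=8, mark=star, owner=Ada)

Negative, Negative

All 'Positive' examples share one property — owner is Dee AND row ≥ 4 — and every 'Negative' example lacks it.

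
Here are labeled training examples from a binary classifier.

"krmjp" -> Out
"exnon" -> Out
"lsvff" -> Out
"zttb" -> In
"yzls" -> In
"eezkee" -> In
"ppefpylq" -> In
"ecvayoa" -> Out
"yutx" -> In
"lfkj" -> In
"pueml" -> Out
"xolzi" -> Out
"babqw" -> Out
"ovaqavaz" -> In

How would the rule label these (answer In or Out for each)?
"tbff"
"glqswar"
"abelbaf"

In, Out, Out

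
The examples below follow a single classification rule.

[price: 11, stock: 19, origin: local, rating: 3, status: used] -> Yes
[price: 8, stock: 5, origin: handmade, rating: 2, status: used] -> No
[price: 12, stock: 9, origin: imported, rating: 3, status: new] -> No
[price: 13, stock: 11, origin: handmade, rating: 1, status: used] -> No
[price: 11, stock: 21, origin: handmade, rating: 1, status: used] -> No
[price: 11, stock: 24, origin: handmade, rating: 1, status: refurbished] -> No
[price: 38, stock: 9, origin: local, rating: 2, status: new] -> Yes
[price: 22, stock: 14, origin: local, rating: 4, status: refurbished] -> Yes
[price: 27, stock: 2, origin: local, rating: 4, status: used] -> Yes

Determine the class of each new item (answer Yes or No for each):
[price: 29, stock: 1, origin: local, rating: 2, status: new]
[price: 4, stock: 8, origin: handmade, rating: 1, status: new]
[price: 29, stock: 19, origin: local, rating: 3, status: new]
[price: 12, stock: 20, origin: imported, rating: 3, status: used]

One predicate separates the groups cleanly: origin is local.
[price: 29, stock: 1, origin: local, rating: 2, status: new]: origin is local, fits → Yes.
[price: 4, stock: 8, origin: handmade, rating: 1, status: new]: origin is handmade, doesn't qualify → No.
[price: 29, stock: 19, origin: local, rating: 3, status: new]: origin is local, fits → Yes.
[price: 12, stock: 20, origin: imported, rating: 3, status: used]: origin is imported, doesn't qualify → No.

Yes, No, Yes, No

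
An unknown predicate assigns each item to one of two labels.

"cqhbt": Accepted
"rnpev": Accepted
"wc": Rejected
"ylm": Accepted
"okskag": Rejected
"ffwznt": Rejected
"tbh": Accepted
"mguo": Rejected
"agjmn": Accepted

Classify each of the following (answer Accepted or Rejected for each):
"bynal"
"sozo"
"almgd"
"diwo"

Accepted, Rejected, Accepted, Rejected

One predicate separates the groups cleanly: odd length.
"bynal": Accepted (length 5).
"sozo": Rejected (length 4).
"almgd": Accepted (length 5).
"diwo": Rejected (length 4).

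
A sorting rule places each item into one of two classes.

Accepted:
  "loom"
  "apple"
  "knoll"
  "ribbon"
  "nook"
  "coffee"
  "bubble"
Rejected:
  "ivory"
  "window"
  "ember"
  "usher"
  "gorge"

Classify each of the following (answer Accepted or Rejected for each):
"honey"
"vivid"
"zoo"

Rejected, Rejected, Accepted

A rule that fits every label: has a double letter — true of each 'Accepted' example, false of each 'Rejected' one.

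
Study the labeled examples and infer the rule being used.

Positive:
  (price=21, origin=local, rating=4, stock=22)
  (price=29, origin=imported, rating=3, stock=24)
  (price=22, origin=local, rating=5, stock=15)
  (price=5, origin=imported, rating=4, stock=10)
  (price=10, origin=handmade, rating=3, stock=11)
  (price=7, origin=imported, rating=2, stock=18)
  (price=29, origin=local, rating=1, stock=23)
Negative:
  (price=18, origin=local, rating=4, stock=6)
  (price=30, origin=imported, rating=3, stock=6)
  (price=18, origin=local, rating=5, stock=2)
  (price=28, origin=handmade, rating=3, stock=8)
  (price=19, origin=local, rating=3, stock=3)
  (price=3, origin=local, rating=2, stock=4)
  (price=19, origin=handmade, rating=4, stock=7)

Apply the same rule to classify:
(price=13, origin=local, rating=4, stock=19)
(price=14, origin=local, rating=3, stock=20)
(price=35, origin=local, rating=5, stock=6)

Positive, Positive, Negative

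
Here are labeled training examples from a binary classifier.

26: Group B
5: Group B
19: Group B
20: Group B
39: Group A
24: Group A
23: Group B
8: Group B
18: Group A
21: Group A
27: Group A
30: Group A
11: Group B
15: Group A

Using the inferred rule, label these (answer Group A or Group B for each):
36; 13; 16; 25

Group A, Group B, Group B, Group B

Checking candidate rules against both groups, what survives is: multiple of 3.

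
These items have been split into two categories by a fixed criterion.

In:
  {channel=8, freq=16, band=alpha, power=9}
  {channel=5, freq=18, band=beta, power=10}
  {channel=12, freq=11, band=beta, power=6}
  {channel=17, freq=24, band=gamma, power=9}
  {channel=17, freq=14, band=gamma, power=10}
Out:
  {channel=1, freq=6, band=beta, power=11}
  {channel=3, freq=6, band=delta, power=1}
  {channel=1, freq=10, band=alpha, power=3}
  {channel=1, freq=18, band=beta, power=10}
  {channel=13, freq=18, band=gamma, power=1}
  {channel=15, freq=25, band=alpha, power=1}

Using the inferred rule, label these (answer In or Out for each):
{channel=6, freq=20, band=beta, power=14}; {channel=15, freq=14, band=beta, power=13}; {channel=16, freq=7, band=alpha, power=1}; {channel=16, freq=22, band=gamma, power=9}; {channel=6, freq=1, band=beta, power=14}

'In' ⟺ channel ≥ 3 AND power ≥ 3.
{channel=6, freq=20, band=beta, power=14} → channel = 6, power = 14 → In.
{channel=15, freq=14, band=beta, power=13} → channel = 15, power = 13 → In.
{channel=16, freq=7, band=alpha, power=1} → channel = 16, power = 1 → Out.
{channel=16, freq=22, band=gamma, power=9} → channel = 16, power = 9 → In.
{channel=6, freq=1, band=beta, power=14} → channel = 6, power = 14 → In.

In, In, Out, In, In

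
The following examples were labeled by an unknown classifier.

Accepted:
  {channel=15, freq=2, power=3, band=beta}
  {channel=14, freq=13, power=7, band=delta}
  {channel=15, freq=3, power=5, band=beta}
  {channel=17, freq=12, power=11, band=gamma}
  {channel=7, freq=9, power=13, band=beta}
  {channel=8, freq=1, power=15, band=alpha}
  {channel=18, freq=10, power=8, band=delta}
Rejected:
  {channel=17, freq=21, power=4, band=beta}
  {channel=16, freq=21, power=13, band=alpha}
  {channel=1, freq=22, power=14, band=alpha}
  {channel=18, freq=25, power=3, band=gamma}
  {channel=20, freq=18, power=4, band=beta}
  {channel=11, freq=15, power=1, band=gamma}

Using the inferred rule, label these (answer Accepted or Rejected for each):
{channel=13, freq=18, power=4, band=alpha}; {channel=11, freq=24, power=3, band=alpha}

Rejected, Rejected

Every 'Accepted' example satisfies: freq ≤ 13. None of the 'Rejected' examples do.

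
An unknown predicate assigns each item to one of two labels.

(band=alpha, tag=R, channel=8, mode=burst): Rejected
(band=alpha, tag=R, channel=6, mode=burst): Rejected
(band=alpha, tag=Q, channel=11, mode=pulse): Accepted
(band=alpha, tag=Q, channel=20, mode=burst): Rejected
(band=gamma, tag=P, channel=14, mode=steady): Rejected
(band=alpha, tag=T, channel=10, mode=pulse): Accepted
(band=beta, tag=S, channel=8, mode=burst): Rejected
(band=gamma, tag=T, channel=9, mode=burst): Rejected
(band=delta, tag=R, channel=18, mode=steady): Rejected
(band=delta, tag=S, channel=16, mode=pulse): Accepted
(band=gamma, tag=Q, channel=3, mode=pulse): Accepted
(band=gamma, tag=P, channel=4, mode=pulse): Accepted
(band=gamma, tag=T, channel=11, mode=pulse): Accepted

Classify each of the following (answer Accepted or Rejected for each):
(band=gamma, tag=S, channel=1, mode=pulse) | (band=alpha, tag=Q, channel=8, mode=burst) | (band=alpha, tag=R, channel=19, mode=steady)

Accepted, Rejected, Rejected

The rule appears to be: mode is pulse.
(band=gamma, tag=S, channel=1, mode=pulse): mode is pulse, has this property → Accepted. (band=alpha, tag=Q, channel=8, mode=burst): mode is burst, does not fit → Rejected. (band=alpha, tag=R, channel=19, mode=steady): mode is steady, does not fit → Rejected.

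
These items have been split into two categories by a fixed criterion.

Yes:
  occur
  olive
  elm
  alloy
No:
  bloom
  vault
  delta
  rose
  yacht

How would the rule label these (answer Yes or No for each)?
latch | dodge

No, No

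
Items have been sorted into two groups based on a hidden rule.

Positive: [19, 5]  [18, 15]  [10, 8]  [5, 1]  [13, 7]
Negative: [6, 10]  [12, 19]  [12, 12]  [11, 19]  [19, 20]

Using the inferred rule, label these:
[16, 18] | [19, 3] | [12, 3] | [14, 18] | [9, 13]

Negative, Positive, Positive, Negative, Negative

The distinguishing property — first > second — holds for all the 'Positive' cases and none of the 'Negative' cases.
[16, 18]: 16 < 18, doesn't match → Negative. [19, 3]: 19 > 3, matches → Positive. [12, 3]: 12 > 3, matches → Positive. [14, 18]: 14 < 18, doesn't match → Negative. [9, 13]: 9 < 13, doesn't match → Negative.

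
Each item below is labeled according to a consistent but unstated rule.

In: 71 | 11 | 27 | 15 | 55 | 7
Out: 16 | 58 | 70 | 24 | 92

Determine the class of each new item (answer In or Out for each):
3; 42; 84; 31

In, Out, Out, In

The pattern is that an item is 'In' exactly when: odd.
3: In (3 is odd).
42: Out (42 is even).
84: Out (84 is even).
31: In (31 is odd).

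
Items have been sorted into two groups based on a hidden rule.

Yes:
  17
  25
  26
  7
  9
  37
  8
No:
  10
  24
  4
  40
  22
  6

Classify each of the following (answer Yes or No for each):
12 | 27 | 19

Rule: digit sum ≥ 7. This holds for each 'Yes' example and fails for each 'No' one.
12: digit sum 1+2 = 3, lacks this property → No. 27: digit sum 2+7 = 9, passes → Yes. 19: digit sum 1+9 = 10, passes → Yes.

No, Yes, Yes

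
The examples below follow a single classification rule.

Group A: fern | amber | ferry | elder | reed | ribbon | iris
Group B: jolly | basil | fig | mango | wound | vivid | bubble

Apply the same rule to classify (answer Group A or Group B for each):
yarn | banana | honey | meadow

Group A, Group B, Group B, Group B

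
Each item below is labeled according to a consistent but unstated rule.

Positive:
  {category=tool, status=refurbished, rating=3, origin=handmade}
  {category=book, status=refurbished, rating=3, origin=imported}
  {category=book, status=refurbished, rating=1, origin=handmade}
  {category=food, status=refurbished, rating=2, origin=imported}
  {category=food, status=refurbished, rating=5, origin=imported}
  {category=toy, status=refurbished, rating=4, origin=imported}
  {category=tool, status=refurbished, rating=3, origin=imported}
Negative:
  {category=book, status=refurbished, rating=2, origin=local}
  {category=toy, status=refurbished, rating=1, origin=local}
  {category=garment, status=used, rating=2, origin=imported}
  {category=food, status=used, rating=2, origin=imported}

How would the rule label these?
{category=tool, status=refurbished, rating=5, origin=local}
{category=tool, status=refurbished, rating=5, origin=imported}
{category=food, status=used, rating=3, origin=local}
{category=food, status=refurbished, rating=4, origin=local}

Rule: origin is not local AND status is refurbished. This holds for each 'Positive' example and fails for each 'Negative' one.

Negative, Positive, Negative, Negative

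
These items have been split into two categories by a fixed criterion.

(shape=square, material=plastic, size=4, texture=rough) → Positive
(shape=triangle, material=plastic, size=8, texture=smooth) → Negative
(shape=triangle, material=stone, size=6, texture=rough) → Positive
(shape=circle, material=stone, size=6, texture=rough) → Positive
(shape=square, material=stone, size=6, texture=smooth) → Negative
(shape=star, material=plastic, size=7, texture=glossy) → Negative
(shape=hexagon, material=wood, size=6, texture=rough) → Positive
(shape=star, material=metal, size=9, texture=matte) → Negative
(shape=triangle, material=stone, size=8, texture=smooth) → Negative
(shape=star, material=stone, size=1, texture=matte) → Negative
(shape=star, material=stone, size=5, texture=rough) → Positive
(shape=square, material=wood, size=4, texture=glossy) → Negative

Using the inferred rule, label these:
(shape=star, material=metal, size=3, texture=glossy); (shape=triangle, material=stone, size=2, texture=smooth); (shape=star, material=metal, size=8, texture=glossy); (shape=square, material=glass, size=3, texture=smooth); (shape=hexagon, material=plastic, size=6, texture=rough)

The distinguishing property — texture is rough — holds for all the 'Positive' cases and none of the 'Negative' cases.
(shape=star, material=metal, size=3, texture=glossy): texture is glossy — doesn't qualify, so Negative.
(shape=triangle, material=stone, size=2, texture=smooth): texture is smooth — doesn't qualify, so Negative.
(shape=star, material=metal, size=8, texture=glossy): texture is glossy — doesn't qualify, so Negative.
(shape=square, material=glass, size=3, texture=smooth): texture is smooth — doesn't qualify, so Negative.
(shape=hexagon, material=plastic, size=6, texture=rough): texture is rough — meets the rule, so Positive.

Negative, Negative, Negative, Negative, Positive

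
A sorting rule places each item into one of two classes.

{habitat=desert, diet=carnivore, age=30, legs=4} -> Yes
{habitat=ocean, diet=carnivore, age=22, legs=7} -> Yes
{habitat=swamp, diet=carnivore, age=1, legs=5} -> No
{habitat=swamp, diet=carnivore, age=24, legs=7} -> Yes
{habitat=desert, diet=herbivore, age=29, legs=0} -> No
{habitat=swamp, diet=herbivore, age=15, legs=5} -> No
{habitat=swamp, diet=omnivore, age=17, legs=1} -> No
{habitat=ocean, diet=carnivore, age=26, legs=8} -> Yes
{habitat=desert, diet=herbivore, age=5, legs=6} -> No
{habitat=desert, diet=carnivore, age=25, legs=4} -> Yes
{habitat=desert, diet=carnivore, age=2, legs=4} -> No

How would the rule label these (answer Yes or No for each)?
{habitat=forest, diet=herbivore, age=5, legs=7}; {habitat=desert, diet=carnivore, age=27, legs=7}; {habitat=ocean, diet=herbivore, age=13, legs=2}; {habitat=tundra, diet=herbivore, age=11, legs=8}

No, Yes, No, No

The pattern is that an item is 'Yes' exactly when: diet is carnivore AND age ≥ 5.
{habitat=forest, diet=herbivore, age=5, legs=7} → diet is herbivore, age = 5 → No.
{habitat=desert, diet=carnivore, age=27, legs=7} → diet is carnivore, age = 27 → Yes.
{habitat=ocean, diet=herbivore, age=13, legs=2} → diet is herbivore, age = 13 → No.
{habitat=tundra, diet=herbivore, age=11, legs=8} → diet is herbivore, age = 11 → No.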